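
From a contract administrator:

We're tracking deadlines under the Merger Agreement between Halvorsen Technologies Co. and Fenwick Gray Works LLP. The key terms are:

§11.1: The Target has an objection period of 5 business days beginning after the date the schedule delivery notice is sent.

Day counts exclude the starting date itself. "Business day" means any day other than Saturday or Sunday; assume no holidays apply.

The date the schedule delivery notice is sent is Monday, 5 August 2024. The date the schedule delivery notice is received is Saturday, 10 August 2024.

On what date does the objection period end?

From Monday, 5 August 2024, 5 business days (Aug 6, Aug 7, Aug 8, Aug 9, Aug 12, skipping weekends) brings us to Monday, 12 August 2024, which is the last day of the objection period.

12 August 2024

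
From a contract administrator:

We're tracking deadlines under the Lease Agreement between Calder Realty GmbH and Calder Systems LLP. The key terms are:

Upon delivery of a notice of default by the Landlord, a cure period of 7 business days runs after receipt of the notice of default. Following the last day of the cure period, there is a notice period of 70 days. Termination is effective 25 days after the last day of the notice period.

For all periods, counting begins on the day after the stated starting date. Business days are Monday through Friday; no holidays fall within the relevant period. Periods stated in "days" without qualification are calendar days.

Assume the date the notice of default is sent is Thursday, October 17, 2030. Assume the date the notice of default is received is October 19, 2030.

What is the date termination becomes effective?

The last day of the cure period: 7 business days after Saturday, October 19, 2030, skipping weekends — Oct 21, Oct 22, Oct 23, Oct 24, Oct 25, Oct 28, Oct 29 — lands on Tuesday, October 29, 2030.
Adding 70 calendar days to October 29, 2030 gives January 7, 2031, which is the last day of the notice period.
The date termination becomes effective: January 7, 2031 + 25 days = February 1, 2031.

February 1, 2031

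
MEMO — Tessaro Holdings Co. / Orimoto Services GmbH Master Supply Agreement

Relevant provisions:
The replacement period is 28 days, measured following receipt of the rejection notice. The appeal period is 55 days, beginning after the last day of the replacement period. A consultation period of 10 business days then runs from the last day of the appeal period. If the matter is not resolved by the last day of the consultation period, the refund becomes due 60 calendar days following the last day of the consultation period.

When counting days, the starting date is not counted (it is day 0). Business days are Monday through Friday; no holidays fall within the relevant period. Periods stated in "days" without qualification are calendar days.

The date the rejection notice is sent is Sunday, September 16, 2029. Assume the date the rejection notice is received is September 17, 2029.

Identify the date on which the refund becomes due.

February 19, 2030

The last day of the replacement period: 28 calendar days after September 17, 2029 is October 15, 2029.
The last day of the appeal period: 55 calendar days after October 15, 2029 is December 9, 2029.
The last day of the consultation period: 10 business days after Sunday, December 9, 2029, skipping weekends — Dec 10, Dec 11, Dec 12, Dec 13, Dec 14, Dec 17, Dec 18, Dec 19, Dec 20, Dec 21 — lands on Friday, December 21, 2029.
The date on which the refund becomes due: 60 calendar days after December 21, 2029 is February 19, 2030.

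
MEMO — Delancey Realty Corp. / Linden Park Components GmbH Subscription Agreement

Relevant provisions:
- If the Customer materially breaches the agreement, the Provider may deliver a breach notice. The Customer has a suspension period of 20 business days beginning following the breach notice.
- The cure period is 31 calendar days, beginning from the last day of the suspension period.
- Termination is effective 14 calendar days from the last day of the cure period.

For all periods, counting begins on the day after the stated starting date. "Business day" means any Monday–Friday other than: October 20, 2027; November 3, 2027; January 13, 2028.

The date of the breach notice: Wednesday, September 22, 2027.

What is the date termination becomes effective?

The last day of the suspension period: counting 20 business days from Wednesday, September 22, 2027 (Sep 23, Sep 24, Sep 27, Sep 28, …, Oct 18, Oct 19, Oct 21, skipping weekends and the listed holiday on Oct 20) reaches Thursday, October 21, 2027.
Adding 31 calendar days to October 21, 2027 gives November 21, 2027, which is the last day of the cure period.
The date termination becomes effective: November 21, 2027 + 14 days = December 5, 2027.

December 5, 2027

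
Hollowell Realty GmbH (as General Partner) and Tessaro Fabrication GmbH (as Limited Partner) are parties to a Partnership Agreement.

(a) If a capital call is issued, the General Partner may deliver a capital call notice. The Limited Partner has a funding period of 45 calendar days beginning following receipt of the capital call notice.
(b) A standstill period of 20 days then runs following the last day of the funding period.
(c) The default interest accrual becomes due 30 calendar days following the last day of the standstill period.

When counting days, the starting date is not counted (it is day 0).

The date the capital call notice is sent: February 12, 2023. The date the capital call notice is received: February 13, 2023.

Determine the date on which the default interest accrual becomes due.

May 19, 2023

The last day of the funding period: 45 calendar days after February 13, 2023 is March 30, 2023.
Adding 20 calendar days to March 30, 2023 gives April 19, 2023, which is the last day of the standstill period.
Adding 30 calendar days to April 19, 2023 gives May 19, 2023, which is the date on which the default interest accrual becomes due.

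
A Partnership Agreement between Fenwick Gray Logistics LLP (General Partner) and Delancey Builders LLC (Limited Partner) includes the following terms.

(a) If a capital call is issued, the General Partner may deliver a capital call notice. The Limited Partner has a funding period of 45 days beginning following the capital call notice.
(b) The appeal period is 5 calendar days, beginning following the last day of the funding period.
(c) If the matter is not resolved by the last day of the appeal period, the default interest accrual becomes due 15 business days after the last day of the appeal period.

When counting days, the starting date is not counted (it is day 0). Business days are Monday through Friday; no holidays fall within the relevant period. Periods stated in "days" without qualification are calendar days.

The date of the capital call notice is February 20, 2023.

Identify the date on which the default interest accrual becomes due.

May 2, 2023

The last day of the funding period: February 20, 2023 + 45 days = April 6, 2023.
The last day of the appeal period: 5 calendar days after April 6, 2023 is April 11, 2023.
The date on which the default interest accrual becomes due: 15 business days after Tuesday, April 11, 2023, skipping weekends — Apr 12, Apr 13, Apr 14, Apr 17, …, Apr 28, May 1, May 2 — lands on Tuesday, May 2, 2023.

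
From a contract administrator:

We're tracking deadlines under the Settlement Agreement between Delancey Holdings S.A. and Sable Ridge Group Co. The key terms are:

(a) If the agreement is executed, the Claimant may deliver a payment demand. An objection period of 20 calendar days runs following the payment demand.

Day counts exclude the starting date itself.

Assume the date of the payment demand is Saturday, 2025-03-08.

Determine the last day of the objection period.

Adding 20 calendar days to 2025-03-08 gives 2025-03-28, which is the last day of the objection period.

2025-03-28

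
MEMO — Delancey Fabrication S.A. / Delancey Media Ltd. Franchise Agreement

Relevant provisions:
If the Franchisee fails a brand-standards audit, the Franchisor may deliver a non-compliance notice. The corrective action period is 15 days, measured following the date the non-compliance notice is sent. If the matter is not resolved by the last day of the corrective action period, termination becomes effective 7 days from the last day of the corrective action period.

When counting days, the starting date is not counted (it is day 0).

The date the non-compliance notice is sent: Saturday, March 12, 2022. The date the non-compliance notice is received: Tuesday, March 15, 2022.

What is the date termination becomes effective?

April 3, 2022

The last day of the corrective action period: March 12, 2022 + 15 days = March 27, 2022.
The date termination becomes effective: March 27, 2022 + 7 days = April 3, 2022.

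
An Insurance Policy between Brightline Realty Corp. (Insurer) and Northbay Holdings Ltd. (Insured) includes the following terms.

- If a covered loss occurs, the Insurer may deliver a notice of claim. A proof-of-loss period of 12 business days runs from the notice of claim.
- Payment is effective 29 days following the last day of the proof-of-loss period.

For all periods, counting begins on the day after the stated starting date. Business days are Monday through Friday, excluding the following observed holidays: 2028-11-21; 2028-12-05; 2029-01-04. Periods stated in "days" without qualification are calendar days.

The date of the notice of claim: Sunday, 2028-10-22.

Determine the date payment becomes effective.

2028-12-06

The last day of the proof-of-loss period: counting 12 business days from Sunday, 2028-10-22 (Oct 23, Oct 24, Oct 25, Oct 26, …, Nov 3, Nov 6, Nov 7, skipping weekends) reaches Tuesday, 2028-11-07.
Adding 29 calendar days to 2028-11-07 gives 2028-12-06, which is the date payment becomes effective.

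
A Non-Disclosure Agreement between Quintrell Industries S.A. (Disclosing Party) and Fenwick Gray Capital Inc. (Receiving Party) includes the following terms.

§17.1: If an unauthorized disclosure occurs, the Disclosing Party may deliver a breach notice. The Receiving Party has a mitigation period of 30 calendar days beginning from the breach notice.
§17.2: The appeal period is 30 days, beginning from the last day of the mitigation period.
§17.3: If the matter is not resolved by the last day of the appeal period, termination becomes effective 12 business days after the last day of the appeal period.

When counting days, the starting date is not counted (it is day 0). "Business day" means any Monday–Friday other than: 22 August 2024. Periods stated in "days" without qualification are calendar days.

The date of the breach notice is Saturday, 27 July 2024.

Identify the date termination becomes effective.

11 October 2024

The last day of the mitigation period: 27 July 2024 + 30 days = 26 August 2024.
The last day of the appeal period: 26 August 2024 + 30 days = 25 September 2024.
The date termination becomes effective: 12 business days after Wednesday, 25 September 2024, skipping weekends — Sep 26, Sep 27, Sep 30, Oct 1, …, Oct 9, Oct 10, Oct 11 — lands on Friday, 11 October 2024.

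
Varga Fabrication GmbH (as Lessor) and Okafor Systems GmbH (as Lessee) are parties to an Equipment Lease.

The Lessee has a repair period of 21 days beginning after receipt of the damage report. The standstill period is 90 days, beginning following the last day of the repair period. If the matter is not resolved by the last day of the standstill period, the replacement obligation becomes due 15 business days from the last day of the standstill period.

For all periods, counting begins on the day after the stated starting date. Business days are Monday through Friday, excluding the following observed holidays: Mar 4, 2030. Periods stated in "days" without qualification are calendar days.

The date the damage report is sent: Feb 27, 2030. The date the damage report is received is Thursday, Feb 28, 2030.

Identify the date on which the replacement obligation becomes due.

Jul 10, 2030

Adding 21 calendar days to Feb 28, 2030 gives Mar 21, 2030, which is the last day of the repair period.
The last day of the standstill period: 90 calendar days after Mar 21, 2030 is Jun 19, 2030.
The date on which the replacement obligation becomes due: counting 15 business days from Wednesday, Jun 19, 2030 (Jun 20, Jun 21, Jun 24, Jun 25, …, Jul 8, Jul 9, Jul 10, skipping weekends) reaches Wednesday, Jul 10, 2030.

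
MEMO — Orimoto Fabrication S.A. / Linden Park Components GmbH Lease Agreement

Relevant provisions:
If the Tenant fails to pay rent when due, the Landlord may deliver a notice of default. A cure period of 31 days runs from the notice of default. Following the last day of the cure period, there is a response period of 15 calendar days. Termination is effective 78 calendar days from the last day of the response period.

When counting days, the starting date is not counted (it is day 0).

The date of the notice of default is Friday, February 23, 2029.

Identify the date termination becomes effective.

The last day of the cure period: February 23, 2029 + 31 days = March 26, 2029.
The last day of the response period: 15 calendar days after March 26, 2029 is April 10, 2029.
The date termination becomes effective: April 10, 2029 + 78 days = June 27, 2029.

June 27, 2029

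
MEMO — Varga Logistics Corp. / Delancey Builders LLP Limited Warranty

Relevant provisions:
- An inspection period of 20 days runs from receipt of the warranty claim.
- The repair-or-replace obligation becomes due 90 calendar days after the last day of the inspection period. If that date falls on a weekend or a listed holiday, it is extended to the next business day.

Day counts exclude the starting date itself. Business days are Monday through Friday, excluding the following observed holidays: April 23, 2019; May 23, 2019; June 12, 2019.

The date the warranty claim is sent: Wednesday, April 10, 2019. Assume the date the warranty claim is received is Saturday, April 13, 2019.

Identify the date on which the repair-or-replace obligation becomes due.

Adding 20 calendar days to April 13, 2019 gives May 3, 2019, which is the last day of the inspection period.
The date on which the repair-or-replace obligation becomes due: 90 calendar days after May 3, 2019 is August 1, 2019. August 1, 2019 is a Thursday and is not a listed holiday, so no roll-forward applies.

August 1, 2019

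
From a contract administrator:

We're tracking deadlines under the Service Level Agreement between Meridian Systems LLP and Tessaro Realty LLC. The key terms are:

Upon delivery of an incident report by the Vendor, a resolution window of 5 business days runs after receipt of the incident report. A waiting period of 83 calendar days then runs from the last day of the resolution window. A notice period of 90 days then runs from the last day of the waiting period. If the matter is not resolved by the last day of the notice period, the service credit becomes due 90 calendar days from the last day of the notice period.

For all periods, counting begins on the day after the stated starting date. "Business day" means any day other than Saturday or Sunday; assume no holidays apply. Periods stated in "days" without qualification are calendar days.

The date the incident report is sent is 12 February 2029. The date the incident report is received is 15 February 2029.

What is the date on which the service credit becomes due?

12 November 2029

From Thursday, 15 February 2029, 5 business days (Feb 16, Feb 19, Feb 20, Feb 21, Feb 22, skipping weekends) brings us to Thursday, 22 February 2029, which is the last day of the resolution window.
The last day of the waiting period: 22 February 2029 + 83 days = 16 May 2029.
Adding 90 calendar days to 16 May 2029 gives 14 August 2029, which is the last day of the notice period.
The date on which the service credit becomes due: 90 calendar days after 14 August 2029 is 12 November 2029.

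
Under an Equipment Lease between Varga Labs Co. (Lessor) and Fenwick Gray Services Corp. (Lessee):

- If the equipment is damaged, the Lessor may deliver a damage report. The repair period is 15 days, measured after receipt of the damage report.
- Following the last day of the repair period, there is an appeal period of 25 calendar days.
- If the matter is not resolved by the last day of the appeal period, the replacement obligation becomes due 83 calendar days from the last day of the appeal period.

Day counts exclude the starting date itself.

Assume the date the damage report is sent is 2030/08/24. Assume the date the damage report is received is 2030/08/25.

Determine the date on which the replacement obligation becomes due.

2030/12/26

The last day of the repair period: 15 calendar days after 2030/08/25 is 2030/09/09.
The last day of the appeal period: 25 calendar days after 2030/09/09 is 2030/10/04.
Adding 83 calendar days to 2030/10/04 gives 2030/12/26, which is the date on which the replacement obligation becomes due.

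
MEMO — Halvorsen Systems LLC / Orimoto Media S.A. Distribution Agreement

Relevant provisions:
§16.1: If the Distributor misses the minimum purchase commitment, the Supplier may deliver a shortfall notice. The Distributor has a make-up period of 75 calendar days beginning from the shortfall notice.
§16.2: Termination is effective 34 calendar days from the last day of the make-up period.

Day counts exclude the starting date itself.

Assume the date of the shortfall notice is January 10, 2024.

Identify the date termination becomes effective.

The last day of the make-up period: 75 calendar days after January 10, 2024 is March 25, 2024.
The date termination becomes effective: March 25, 2024 + 34 days = April 28, 2024.

April 28, 2024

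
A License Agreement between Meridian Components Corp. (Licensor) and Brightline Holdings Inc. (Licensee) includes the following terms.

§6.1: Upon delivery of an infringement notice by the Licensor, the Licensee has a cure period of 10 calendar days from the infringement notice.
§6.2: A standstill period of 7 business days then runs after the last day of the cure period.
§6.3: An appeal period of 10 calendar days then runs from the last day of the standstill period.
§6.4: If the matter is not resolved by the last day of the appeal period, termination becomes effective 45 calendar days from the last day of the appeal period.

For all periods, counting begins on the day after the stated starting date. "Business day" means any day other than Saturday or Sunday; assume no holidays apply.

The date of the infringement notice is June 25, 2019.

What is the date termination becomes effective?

The last day of the cure period: 10 calendar days after June 25, 2019 is July 5, 2019.
The last day of the standstill period: counting 7 business days from Friday, July 5, 2019 (Jul 8, Jul 9, Jul 10, Jul 11, Jul 12, Jul 15, Jul 16, skipping weekends) reaches Tuesday, July 16, 2019.
The last day of the appeal period: 10 calendar days after July 16, 2019 is July 26, 2019.
The date termination becomes effective: July 26, 2019 + 45 days = September 9, 2019.

September 9, 2019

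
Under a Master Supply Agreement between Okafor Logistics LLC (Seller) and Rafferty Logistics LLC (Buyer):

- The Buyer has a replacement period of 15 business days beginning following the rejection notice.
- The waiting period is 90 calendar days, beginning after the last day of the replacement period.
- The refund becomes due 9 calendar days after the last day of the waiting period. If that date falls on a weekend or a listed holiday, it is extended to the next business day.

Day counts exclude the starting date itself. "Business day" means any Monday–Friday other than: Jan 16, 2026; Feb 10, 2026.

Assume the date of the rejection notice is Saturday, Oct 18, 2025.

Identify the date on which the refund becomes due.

From Saturday, Oct 18, 2025, 15 business days (Oct 20, Oct 21, Oct 22, Oct 23, …, Nov 5, Nov 6, Nov 7, skipping weekends) brings us to Friday, Nov 7, 2025, which is the last day of the replacement period.
The last day of the waiting period: 90 calendar days after Nov 7, 2025 is Feb 5, 2026.
Adding 9 calendar days to Feb 5, 2026 gives Feb 14, 2026, which is the date on which the refund becomes due. That falls on a Saturday, so it rolls to the next business day, Monday, Feb 16, 2026.

Feb 16, 2026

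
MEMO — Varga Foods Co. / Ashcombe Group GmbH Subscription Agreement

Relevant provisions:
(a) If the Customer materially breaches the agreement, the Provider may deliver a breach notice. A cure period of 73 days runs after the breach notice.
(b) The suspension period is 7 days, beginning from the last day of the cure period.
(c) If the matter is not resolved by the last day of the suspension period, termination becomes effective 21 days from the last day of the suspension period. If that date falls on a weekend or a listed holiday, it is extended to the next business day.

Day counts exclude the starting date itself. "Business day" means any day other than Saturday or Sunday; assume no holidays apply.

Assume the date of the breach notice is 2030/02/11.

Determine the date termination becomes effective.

2030/05/23

Adding 73 calendar days to 2030/02/11 gives 2030/04/25, which is the last day of the cure period.
Adding 7 calendar days to 2030/04/25 gives 2030/05/02, which is the last day of the suspension period.
Adding 21 calendar days to 2030/05/02 gives 2030/05/23, which is the date termination becomes effective. 2030/05/23 is a Thursday, so no roll-forward applies.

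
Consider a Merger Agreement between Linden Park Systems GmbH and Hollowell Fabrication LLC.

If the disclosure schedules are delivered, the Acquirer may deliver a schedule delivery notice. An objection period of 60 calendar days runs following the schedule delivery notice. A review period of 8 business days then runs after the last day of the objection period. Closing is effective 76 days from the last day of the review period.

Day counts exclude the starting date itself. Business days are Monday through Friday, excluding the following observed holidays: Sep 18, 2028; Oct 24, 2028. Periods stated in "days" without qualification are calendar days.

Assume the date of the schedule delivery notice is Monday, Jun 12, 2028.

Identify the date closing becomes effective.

Nov 7, 2028

The last day of the objection period: 60 calendar days after Jun 12, 2028 is Aug 11, 2028.
The last day of the review period: counting 8 business days from Friday, Aug 11, 2028 (Aug 14, Aug 15, Aug 16, Aug 17, Aug 18, Aug 21, Aug 22, Aug 23, skipping weekends) reaches Wednesday, Aug 23, 2028.
Adding 76 calendar days to Aug 23, 2028 gives Nov 7, 2028, which is the date closing becomes effective.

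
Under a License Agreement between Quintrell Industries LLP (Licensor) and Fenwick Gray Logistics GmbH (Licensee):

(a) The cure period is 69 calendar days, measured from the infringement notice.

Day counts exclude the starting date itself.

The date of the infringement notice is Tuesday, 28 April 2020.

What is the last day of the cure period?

6 July 2020

The last day of the cure period: 69 calendar days after 28 April 2020 is 6 July 2020.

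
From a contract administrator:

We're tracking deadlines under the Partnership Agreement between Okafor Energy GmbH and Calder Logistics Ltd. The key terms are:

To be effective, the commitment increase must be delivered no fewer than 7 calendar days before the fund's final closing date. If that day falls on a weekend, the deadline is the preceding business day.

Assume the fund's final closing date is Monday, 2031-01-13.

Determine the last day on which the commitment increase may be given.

Counting back 7 calendar days from 2031-01-13 gives 2031-01-06. That is a Monday, so no adjustment is needed.

2031-01-06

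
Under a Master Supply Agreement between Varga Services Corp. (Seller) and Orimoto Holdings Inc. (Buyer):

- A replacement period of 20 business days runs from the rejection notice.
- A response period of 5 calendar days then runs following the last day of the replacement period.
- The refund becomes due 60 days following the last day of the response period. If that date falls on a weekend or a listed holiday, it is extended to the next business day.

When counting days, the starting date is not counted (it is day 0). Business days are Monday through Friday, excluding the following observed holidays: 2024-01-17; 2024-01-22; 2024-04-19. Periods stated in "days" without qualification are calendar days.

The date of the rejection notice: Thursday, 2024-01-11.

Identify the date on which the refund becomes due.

2024-04-17

The last day of the replacement period: 20 business days after Thursday, 2024-01-11, skipping weekends and the listed holidays on Jan 17, Jan 22 — Jan 12, Jan 15, Jan 16, Jan 18, …, Feb 8, Feb 9, Feb 12 — lands on Monday, 2024-02-12.
Adding 5 calendar days to 2024-02-12 gives 2024-02-17, which is the last day of the response period.
Adding 60 calendar days to 2024-02-17 gives 2024-04-17, which is the date on which the refund becomes due. 2024-04-17 is a Wednesday and is not a listed holiday, so no roll-forward applies.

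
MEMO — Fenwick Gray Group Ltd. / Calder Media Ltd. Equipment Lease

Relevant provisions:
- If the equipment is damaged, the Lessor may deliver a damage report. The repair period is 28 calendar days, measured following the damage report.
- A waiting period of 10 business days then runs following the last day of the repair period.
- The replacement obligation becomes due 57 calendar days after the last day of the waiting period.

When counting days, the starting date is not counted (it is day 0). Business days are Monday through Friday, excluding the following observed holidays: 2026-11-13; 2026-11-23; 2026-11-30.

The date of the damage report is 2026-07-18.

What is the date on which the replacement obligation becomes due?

2026-10-24

The last day of the repair period: 28 calendar days after 2026-07-18 is 2026-08-15.
From Saturday, 2026-08-15, 10 business days (Aug 17, Aug 18, Aug 19, Aug 20, Aug 21, Aug 24, Aug 25, Aug 26, Aug 27, Aug 28, skipping weekends) brings us to Friday, 2026-08-28, which is the last day of the waiting period.
The date on which the replacement obligation becomes due: 2026-08-28 + 57 days = 2026-10-24.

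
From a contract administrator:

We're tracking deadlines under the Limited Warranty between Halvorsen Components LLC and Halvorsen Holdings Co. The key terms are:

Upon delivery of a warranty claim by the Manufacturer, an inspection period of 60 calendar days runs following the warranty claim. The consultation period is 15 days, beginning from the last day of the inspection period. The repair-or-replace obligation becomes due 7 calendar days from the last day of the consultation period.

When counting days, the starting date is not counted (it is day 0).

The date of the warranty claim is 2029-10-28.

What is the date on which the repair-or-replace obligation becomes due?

Adding 60 calendar days to 2029-10-28 gives 2029-12-27, which is the last day of the inspection period.
The last day of the consultation period: 2029-12-27 + 15 days = 2030-01-11.
Adding 7 calendar days to 2030-01-11 gives 2030-01-18, which is the date on which the repair-or-replace obligation becomes due.

2030-01-18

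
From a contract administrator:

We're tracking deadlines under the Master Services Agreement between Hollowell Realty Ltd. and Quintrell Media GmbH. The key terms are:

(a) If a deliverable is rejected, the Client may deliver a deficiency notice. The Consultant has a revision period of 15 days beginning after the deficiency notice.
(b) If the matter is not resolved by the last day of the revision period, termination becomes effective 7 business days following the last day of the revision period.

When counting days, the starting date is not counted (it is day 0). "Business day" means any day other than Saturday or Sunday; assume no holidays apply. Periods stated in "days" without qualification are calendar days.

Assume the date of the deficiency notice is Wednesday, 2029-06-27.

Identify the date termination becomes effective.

2029-07-23

Adding 15 calendar days to 2029-06-27 gives 2029-07-12, which is the last day of the revision period.
From Thursday, 2029-07-12, 7 business days (Jul 13, Jul 16, Jul 17, Jul 18, Jul 19, Jul 20, Jul 23, skipping weekends) brings us to Monday, 2029-07-23, which is the date termination becomes effective.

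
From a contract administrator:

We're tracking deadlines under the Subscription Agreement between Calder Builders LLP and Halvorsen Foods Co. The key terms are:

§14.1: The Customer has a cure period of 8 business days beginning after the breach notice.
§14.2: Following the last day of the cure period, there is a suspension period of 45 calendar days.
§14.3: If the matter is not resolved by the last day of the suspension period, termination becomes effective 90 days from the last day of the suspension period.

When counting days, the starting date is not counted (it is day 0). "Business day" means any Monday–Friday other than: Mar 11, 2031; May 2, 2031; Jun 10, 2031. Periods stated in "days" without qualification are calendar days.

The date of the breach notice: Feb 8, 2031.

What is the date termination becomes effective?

Jul 4, 2031

From Saturday, Feb 8, 2031, 8 business days (Feb 10, Feb 11, Feb 12, Feb 13, Feb 14, Feb 17, Feb 18, Feb 19, skipping weekends) brings us to Wednesday, Feb 19, 2031, which is the last day of the cure period.
Adding 45 calendar days to Feb 19, 2031 gives Apr 5, 2031, which is the last day of the suspension period.
Adding 90 calendar days to Apr 5, 2031 gives Jul 4, 2031, which is the date termination becomes effective.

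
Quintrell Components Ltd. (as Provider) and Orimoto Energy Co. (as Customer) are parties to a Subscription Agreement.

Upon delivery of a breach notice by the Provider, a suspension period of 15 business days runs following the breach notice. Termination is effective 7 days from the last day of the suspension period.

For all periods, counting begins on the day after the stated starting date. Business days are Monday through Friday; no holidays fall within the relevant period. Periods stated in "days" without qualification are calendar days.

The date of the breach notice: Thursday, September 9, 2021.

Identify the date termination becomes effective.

The last day of the suspension period: counting 15 business days from Thursday, September 9, 2021 (Sep 10, Sep 13, Sep 14, Sep 15, …, Sep 28, Sep 29, Sep 30, skipping weekends) reaches Thursday, September 30, 2021.
The date termination becomes effective: September 30, 2021 + 7 days = October 7, 2021.

October 7, 2021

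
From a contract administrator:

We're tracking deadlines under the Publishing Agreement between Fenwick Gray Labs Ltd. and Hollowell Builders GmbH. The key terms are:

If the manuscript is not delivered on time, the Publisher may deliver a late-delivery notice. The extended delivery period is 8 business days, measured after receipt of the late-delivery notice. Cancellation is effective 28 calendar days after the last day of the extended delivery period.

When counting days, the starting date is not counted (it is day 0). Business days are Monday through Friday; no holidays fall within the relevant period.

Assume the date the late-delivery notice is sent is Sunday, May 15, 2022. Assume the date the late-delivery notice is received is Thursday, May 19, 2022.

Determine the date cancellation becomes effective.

June 28, 2022

The last day of the extended delivery period: counting 8 business days from Thursday, May 19, 2022 (May 20, May 23, May 24, May 25, May 26, May 27, May 30, May 31, skipping weekends) reaches Tuesday, May 31, 2022.
The date cancellation becomes effective: May 31, 2022 + 28 days = June 28, 2022.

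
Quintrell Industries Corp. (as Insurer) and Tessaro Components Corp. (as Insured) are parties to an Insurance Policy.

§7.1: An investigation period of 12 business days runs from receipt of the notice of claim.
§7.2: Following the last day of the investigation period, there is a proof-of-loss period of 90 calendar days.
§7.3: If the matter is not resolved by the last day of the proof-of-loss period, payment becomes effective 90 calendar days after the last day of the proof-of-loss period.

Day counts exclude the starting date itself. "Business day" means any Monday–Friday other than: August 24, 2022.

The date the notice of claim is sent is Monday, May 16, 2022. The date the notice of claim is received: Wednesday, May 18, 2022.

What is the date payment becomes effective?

November 30, 2022

The last day of the investigation period: counting 12 business days from Wednesday, May 18, 2022 (May 19, May 20, May 23, May 24, …, Jun 1, Jun 2, Jun 3, skipping weekends) reaches Friday, June 3, 2022.
The last day of the proof-of-loss period: June 3, 2022 + 90 days = September 1, 2022.
The date payment becomes effective: 90 calendar days after September 1, 2022 is November 30, 2022.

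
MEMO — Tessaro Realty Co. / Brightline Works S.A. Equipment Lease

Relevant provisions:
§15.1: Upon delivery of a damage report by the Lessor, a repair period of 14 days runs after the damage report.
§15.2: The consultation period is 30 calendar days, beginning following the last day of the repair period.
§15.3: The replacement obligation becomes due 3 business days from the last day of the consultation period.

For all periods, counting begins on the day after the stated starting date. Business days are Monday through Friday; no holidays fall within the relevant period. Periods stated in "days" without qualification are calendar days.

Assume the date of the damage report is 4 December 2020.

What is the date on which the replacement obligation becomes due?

20 January 2021

The last day of the repair period: 4 December 2020 + 14 days = 18 December 2020.
The last day of the consultation period: 18 December 2020 + 30 days = 17 January 2021.
The date on which the replacement obligation becomes due: 3 business days after Sunday, 17 January 2021, skipping weekends — Jan 18, Jan 19, Jan 20 — lands on Wednesday, 20 January 2021.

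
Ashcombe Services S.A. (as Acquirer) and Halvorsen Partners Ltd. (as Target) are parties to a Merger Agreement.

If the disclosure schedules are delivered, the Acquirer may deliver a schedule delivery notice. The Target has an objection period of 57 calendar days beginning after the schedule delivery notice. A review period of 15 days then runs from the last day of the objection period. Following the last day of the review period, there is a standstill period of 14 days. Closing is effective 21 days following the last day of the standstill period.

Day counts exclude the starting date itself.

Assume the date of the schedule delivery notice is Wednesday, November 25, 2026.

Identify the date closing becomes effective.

The last day of the objection period: 57 calendar days after November 25, 2026 is January 21, 2027.
The last day of the review period: January 21, 2027 + 15 days = February 5, 2027.
The last day of the standstill period: 14 calendar days after February 5, 2027 is February 19, 2027.
The date closing becomes effective: February 19, 2027 + 21 days = March 12, 2027.

March 12, 2027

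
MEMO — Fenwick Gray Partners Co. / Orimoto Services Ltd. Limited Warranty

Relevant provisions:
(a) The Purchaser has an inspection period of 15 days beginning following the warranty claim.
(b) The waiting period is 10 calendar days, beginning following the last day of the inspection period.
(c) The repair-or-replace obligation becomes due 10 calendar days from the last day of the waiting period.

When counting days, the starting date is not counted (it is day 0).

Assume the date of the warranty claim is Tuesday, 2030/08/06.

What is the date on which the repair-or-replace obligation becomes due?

The last day of the inspection period: 2030/08/06 + 15 days = 2030/08/21.
Adding 10 calendar days to 2030/08/21 gives 2030/08/31, which is the last day of the waiting period.
Adding 10 calendar days to 2030/08/31 gives 2030/09/10, which is the date on which the repair-or-replace obligation becomes due.

2030/09/10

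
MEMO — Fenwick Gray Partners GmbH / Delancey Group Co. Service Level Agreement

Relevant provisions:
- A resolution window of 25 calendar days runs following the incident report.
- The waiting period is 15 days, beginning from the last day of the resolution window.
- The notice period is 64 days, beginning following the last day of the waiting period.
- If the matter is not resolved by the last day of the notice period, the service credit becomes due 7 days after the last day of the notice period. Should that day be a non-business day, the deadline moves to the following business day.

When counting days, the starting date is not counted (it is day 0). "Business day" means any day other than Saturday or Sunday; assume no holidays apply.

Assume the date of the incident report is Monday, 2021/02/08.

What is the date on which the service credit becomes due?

2021/05/31

The last day of the resolution window: 25 calendar days after 2021/02/08 is 2021/03/05.
Adding 15 calendar days to 2021/03/05 gives 2021/03/20, which is the last day of the waiting period.
The last day of the notice period: 64 calendar days after 2021/03/20 is 2021/05/23.
Adding 7 calendar days to 2021/05/23 gives 2021/05/30, which is the date on which the service credit becomes due. That falls on a Sunday, so it rolls to the next business day, Monday, 2021/05/31.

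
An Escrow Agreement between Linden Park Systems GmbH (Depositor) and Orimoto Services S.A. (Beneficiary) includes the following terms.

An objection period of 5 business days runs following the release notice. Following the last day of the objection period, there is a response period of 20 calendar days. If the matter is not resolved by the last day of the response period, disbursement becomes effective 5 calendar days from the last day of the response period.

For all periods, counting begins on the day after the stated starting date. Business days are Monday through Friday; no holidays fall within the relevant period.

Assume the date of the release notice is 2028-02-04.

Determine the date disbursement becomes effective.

2028-03-07

The last day of the objection period: counting 5 business days from Friday, 2028-02-04 (Feb 7, Feb 8, Feb 9, Feb 10, Feb 11, skipping weekends) reaches Friday, 2028-02-11.
The last day of the response period: 2028-02-11 + 20 days = 2028-03-02.
The date disbursement becomes effective: 5 calendar days after 2028-03-02 is 2028-03-07.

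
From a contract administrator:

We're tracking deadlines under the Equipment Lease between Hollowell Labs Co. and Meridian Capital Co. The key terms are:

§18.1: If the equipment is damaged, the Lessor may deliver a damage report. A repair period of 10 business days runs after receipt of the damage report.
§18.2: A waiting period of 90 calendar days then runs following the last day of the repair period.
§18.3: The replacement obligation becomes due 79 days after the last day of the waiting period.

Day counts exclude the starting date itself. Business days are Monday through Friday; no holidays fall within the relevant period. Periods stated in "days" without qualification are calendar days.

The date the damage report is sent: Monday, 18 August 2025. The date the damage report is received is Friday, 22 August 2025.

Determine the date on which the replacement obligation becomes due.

The last day of the repair period: 10 business days after Friday, 22 August 2025, skipping weekends — Aug 25, Aug 26, Aug 27, Aug 28, Aug 29, Sep 1, Sep 2, Sep 3, Sep 4, Sep 5 — lands on Friday, 5 September 2025.
Adding 90 calendar days to 5 September 2025 gives 4 December 2025, which is the last day of the waiting period.
Adding 79 calendar days to 4 December 2025 gives 21 February 2026, which is the date on which the replacement obligation becomes due.

21 February 2026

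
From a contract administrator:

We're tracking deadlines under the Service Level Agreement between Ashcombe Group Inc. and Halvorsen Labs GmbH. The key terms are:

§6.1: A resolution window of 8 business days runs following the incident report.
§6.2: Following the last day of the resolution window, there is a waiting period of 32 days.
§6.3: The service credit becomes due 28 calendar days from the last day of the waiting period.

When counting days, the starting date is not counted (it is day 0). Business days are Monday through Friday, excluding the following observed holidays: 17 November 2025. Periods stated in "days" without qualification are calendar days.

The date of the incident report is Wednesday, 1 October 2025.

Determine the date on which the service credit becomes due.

The last day of the resolution window: 8 business days after Wednesday, 1 October 2025, skipping weekends — Oct 2, Oct 3, Oct 6, Oct 7, Oct 8, Oct 9, Oct 10, Oct 13 — lands on Monday, 13 October 2025.
Adding 32 calendar days to 13 October 2025 gives 14 November 2025, which is the last day of the waiting period.
Adding 28 calendar days to 14 November 2025 gives 12 December 2025, which is the date on which the service credit becomes due.

12 December 2025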